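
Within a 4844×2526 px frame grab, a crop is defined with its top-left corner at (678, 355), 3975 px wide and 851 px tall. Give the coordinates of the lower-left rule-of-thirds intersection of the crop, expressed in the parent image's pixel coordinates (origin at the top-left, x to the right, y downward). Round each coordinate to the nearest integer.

One third of the crop width 3975 is 1325.00 px.
One third of the crop height 851 is 283.67 px.
The lower-left point is one-third across and two-thirds down within the crop:
x = 678 + 1 × 1325.00 ≈ 2003; y = 355 + 2 × 283.67 ≈ 922.

(2003, 922)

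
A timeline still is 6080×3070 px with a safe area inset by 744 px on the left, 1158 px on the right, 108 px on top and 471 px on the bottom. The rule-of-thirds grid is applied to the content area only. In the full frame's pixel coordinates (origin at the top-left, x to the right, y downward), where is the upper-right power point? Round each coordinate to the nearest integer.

Content width = 6080 − 744 − 1158 = 4178 px; content height = 3070 − 108 − 471 = 2491 px.
Upper-right is two-thirds across and one-third down within the content area.
x = 744 + 2 × 4178/3 = 744 + 2785.33 ≈ 3529
y = 108 + 1 × 2491/3 = 108 + 830.33 ≈ 938

(3529, 938)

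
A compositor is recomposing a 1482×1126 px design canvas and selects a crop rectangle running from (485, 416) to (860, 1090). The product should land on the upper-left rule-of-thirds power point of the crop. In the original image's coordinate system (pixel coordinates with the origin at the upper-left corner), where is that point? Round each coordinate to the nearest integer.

Crop width = 860 − 485 = 375 px; one third is 125.00 px.
Crop height = 1090 − 416 = 674 px; one third is 224.67 px.
The upper-left point is one-third across and one-third down within the crop:
x = 485 + 1 × 125.00 ≈ 610; y = 416 + 1 × 224.67 ≈ 641.

x = 610 px, y = 641 px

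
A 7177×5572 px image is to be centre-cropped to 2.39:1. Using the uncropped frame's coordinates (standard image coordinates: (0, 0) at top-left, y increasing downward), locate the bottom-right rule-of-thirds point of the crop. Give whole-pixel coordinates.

x = 4785 px, y = 3286 px

7177/5572 < 2.39/1, so the 2.39:1 crop keeps the full width 7177 and trims height to 7177 × 1/2.39 = 3002.93 px.
Top offset = (5572 − 3002.93)/2 = 1284.54 px; left offset = 0.
Bottom-right is two-thirds across and two-thirds down within the crop:
x = 0.00 + 2 × 7177.00/3 ≈ 4785; y = 1284.54 + 2 × 3002.93/3 ≈ 3286.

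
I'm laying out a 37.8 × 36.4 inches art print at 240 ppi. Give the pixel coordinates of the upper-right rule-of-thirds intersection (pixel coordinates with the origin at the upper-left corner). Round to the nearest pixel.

In pixels the canvas is 37.8 × 240 = 9072 wide and 36.4 × 240 = 8736 tall.
The upper-right point is two-thirds across and one-third down:
x = 2 × 9072/3 ≈ 6048; y = 1 × 8736/3 ≈ 2912.

(6048, 2912)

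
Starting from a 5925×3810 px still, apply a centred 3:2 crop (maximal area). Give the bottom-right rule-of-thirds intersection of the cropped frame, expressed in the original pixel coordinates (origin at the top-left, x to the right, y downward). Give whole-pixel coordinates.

5925/3810 > 3/2, so the 3:2 crop keeps the full height 3810 and trims width to 3810 × 3/2 = 5715.00 px.
Left offset = (5925 − 5715.00)/2 = 105.00 px; top offset = 0.
Bottom-right is two-thirds across and two-thirds down within the crop:
x = 105.00 + 2 × 5715.00/3 ≈ 3915; y = 0.00 + 2 × 3810.00/3 ≈ 2540.

x = 3915 px, y = 2540 px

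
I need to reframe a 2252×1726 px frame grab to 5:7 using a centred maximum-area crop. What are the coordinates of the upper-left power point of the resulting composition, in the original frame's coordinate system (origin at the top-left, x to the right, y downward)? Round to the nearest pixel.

2252/1726 > 5/7, so the 5:7 crop keeps the full height 1726 and trims width to 1726 × 5/7 = 1232.86 px.
Left offset = (2252 − 1232.86)/2 = 509.57 px; top offset = 0.
Upper-left is one-third across and one-third down within the crop:
x = 509.57 + 1 × 1232.86/3 ≈ 921; y = 0.00 + 1 × 1726.00/3 ≈ 575.

x = 921 px, y = 575 px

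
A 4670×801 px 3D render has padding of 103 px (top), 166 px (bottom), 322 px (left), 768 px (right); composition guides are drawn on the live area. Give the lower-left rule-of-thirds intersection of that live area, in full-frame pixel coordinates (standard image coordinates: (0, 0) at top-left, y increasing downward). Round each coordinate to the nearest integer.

Content width = 4670 − 322 − 768 = 3580 px; content height = 801 − 103 − 166 = 532 px.
Lower-left is one-third across and two-thirds down within the live area.
x = 322 + 1 × 3580/3 = 322 + 1193.33 ≈ 1515
y = 103 + 2 × 532/3 = 103 + 354.67 ≈ 458

x = 1515 px, y = 458 px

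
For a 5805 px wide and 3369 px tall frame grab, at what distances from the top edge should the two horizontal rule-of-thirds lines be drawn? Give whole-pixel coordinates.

3369 / 3 = 1123, so the horizontal lines sit at one and two thirds of 3369.

y = 1123 px and y = 2246 px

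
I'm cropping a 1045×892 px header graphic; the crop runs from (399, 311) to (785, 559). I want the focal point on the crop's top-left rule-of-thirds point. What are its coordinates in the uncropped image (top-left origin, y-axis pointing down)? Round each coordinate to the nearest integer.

x = 528 px, y = 394 px

Crop width = 785 − 399 = 386 px; one third is 128.67 px.
Crop height = 559 − 311 = 248 px; one third is 82.67 px.
The top-left point is one-third across and one-third down within the crop:
x = 399 + 1 × 128.67 ≈ 528; y = 311 + 1 × 82.67 ≈ 394.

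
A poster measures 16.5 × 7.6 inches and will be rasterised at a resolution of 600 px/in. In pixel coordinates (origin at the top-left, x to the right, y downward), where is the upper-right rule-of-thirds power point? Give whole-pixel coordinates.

(6600, 1520)

In pixels the canvas is 16.5 × 600 = 9900 wide and 7.6 × 600 = 4560 tall.
The upper-right point is two-thirds across and one-third down:
x = 2 × 9900/3 ≈ 6600; y = 1 × 4560/3 ≈ 1520.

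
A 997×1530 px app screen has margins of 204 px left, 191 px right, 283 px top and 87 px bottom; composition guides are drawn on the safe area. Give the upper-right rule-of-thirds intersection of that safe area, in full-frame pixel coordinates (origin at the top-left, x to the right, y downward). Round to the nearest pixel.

x = 605 px, y = 670 px

Content width = 997 − 204 − 191 = 602 px; content height = 1530 − 283 − 87 = 1160 px.
Upper-right is two-thirds across and one-third down within the safe area.
x = 204 + 2 × 602/3 = 204 + 401.33 ≈ 605
y = 283 + 1 × 1160/3 = 283 + 386.67 ≈ 670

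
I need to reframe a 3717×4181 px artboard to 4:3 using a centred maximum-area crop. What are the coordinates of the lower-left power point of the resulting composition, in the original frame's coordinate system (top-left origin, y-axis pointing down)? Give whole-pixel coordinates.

(1239, 2555)

3717/4181 < 4/3, so the 4:3 crop keeps the full width 3717 and trims height to 3717 × 3/4 = 2787.75 px.
Top offset = (4181 − 2787.75)/2 = 696.62 px; left offset = 0.
Lower-left is one-third across and two-thirds down within the crop:
x = 0.00 + 1 × 3717.00/3 ≈ 1239; y = 696.62 + 2 × 2787.75/3 ≈ 2555.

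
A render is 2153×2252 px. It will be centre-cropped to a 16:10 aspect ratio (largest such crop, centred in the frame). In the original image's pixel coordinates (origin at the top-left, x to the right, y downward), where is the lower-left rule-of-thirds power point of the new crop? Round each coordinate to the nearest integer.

2153/2252 < 16/10, so the 16:10 crop keeps the full width 2153 and trims height to 2153 × 10/16 = 1345.62 px.
Top offset = (2252 − 1345.62)/2 = 453.19 px; left offset = 0.
Lower-left is one-third across and two-thirds down within the crop:
x = 0.00 + 1 × 2153.00/3 ≈ 718; y = 453.19 + 2 × 1345.62/3 ≈ 1350.

x = 718 px, y = 1350 px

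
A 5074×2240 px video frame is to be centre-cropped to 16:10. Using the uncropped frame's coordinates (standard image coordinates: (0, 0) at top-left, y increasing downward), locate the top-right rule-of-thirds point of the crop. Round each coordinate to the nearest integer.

5074/2240 > 16/10, so the 16:10 crop keeps the full height 2240 and trims width to 2240 × 16/10 = 3584.00 px.
Left offset = (5074 − 3584.00)/2 = 745.00 px; top offset = 0.
Top-right is two-thirds across and one-third down within the crop:
x = 745.00 + 2 × 3584.00/3 ≈ 3134; y = 0.00 + 1 × 2240.00/3 ≈ 747.

x = 3134 px, y = 747 px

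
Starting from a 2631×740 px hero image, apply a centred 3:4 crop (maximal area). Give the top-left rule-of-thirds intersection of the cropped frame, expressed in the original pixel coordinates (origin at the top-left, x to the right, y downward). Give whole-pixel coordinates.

(1223, 247)

2631/740 > 3/4, so the 3:4 crop keeps the full height 740 and trims width to 740 × 3/4 = 555.00 px.
Left offset = (2631 − 555.00)/2 = 1038.00 px; top offset = 0.
Top-left is one-third across and one-third down within the crop:
x = 1038.00 + 1 × 555.00/3 ≈ 1223; y = 0.00 + 1 × 740.00/3 ≈ 247.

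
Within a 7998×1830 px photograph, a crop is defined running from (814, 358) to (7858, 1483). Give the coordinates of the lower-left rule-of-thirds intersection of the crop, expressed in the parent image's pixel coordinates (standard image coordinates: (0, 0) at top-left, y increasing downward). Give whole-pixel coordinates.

(3162, 1108)

Crop width = 7858 − 814 = 7044 px; one third is 2348.00 px.
Crop height = 1483 − 358 = 1125 px; one third is 375.00 px.
The lower-left point is one-third across and two-thirds down within the crop:
x = 814 + 1 × 2348.00 ≈ 3162; y = 358 + 2 × 375.00 ≈ 1108.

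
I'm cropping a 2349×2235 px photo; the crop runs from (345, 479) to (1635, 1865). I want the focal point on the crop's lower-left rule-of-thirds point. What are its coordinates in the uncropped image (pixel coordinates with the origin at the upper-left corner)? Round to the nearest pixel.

Crop width = 1635 − 345 = 1290 px; one third is 430.00 px.
Crop height = 1865 − 479 = 1386 px; one third is 462.00 px.
The lower-left point is one-third across and two-thirds down within the crop:
x = 345 + 1 × 430.00 ≈ 775; y = 479 + 2 × 462.00 ≈ 1403.

x = 775 px, y = 1403 px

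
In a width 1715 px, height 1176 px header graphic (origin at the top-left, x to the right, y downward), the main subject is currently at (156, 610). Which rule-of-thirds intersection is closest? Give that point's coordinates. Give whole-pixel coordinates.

Third lines: x ∈ {572, 1143}, y ∈ {392, 784}.
156 is closer to x = 572; 610 is closer to y = 784.
So the nearest intersection is the lower-left power point.

(572, 784)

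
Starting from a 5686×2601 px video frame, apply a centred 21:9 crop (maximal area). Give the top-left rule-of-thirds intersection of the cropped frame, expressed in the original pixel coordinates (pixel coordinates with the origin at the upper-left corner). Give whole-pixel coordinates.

x = 1895 px, y = 894 px

5686/2601 < 21/9, so the 21:9 crop keeps the full width 5686 and trims height to 5686 × 9/21 = 2436.86 px.
Top offset = (2601 − 2436.86)/2 = 82.07 px; left offset = 0.
Top-left is one-third across and one-third down within the crop:
x = 0.00 + 1 × 5686.00/3 ≈ 1895; y = 82.07 + 1 × 2436.86/3 ≈ 894.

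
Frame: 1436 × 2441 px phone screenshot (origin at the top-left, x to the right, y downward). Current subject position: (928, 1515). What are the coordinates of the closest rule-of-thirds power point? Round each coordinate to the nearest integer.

(957, 1627)

Third lines: x ∈ {479, 957}, y ∈ {814, 1627}.
928 is closer to x = 957; 1515 is closer to y = 1627.
So the nearest intersection is the lower-right power point.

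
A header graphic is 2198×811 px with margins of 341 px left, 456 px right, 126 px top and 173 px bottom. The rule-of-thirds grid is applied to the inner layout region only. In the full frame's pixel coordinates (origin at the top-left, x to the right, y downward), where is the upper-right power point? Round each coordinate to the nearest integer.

Content width = 2198 − 341 − 456 = 1401 px; content height = 811 − 126 − 173 = 512 px.
Upper-right is two-thirds across and one-third down within the inner layout region.
x = 341 + 2 × 1401/3 = 341 + 934.00 ≈ 1275
y = 126 + 1 × 512/3 = 126 + 170.67 ≈ 297

(1275, 297)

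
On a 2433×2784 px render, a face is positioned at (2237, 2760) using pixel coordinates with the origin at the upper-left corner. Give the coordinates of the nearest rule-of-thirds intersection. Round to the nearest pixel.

Third lines: x ∈ {811, 1622}, y ∈ {928, 1856}.
2237 is closer to x = 1622; 2760 is closer to y = 1856.
So the nearest intersection is the lower-right power point.

x = 1622 px, y = 1856 px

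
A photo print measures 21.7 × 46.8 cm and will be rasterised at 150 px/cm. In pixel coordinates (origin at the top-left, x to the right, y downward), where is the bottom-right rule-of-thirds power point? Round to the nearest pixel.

x = 2170 px, y = 4680 px

In pixels the canvas is 21.7 × 150 = 3255 wide and 46.8 × 150 = 7020 tall.
The bottom-right point is two-thirds across and two-thirds down:
x = 2 × 3255/3 ≈ 2170; y = 2 × 7020/3 ≈ 4680.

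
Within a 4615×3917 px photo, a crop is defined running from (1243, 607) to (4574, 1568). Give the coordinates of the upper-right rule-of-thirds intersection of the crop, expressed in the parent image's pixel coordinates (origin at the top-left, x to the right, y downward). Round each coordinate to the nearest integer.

Crop width = 4574 − 1243 = 3331 px; one third is 1110.33 px.
Crop height = 1568 − 607 = 961 px; one third is 320.33 px.
The upper-right point is two-thirds across and one-third down within the crop:
x = 1243 + 2 × 1110.33 ≈ 3464; y = 607 + 1 × 320.33 ≈ 927.

(3464, 927)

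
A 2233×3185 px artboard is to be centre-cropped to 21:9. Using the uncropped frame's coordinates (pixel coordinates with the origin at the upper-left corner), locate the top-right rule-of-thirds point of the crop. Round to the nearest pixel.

2233/3185 < 21/9, so the 21:9 crop keeps the full width 2233 and trims height to 2233 × 9/21 = 957.00 px.
Top offset = (3185 − 957.00)/2 = 1114.00 px; left offset = 0.
Top-right is two-thirds across and one-third down within the crop:
x = 0.00 + 2 × 2233.00/3 ≈ 1489; y = 1114.00 + 1 × 957.00/3 ≈ 1433.

(1489, 1433)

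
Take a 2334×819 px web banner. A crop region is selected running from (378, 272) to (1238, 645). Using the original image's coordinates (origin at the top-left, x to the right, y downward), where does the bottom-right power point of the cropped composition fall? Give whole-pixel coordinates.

Crop width = 1238 − 378 = 860 px; one third is 286.67 px.
Crop height = 645 − 272 = 373 px; one third is 124.33 px.
The bottom-right point is two-thirds across and two-thirds down within the crop:
x = 378 + 2 × 286.67 ≈ 951; y = 272 + 2 × 124.33 ≈ 521.

(951, 521)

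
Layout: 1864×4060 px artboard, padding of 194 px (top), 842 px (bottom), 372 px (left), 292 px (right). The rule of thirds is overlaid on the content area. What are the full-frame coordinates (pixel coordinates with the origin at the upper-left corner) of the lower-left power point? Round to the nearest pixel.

(772, 2210)

Content width = 1864 − 372 − 292 = 1200 px; content height = 4060 − 194 − 842 = 3024 px.
Lower-left is one-third across and two-thirds down within the content area.
x = 372 + 1 × 1200/3 = 372 + 400.00 ≈ 772
y = 194 + 2 × 3024/3 = 194 + 2016.00 ≈ 2210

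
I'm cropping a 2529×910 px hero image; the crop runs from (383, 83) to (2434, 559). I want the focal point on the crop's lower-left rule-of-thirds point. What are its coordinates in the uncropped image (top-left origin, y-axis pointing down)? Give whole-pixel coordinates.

x = 1067 px, y = 400 px

Crop width = 2434 − 383 = 2051 px; one third is 683.67 px.
Crop height = 559 − 83 = 476 px; one third is 158.67 px.
The lower-left point is one-third across and two-thirds down within the crop:
x = 383 + 1 × 683.67 ≈ 1067; y = 83 + 2 × 158.67 ≈ 400.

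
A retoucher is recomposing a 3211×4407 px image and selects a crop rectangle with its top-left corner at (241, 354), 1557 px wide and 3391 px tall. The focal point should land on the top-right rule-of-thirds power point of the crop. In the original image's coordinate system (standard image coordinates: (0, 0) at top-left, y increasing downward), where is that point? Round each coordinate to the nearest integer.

One third of the crop width 1557 is 519.00 px.
One third of the crop height 3391 is 1130.33 px.
The top-right point is two-thirds across and one-third down within the crop:
x = 241 + 2 × 519.00 ≈ 1279; y = 354 + 1 × 1130.33 ≈ 1484.

x = 1279 px, y = 1484 px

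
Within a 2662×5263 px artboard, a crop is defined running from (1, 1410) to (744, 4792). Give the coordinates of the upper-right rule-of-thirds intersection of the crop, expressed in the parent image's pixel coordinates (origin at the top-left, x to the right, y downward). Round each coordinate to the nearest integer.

x = 496 px, y = 2537 px

Crop width = 744 − 1 = 743 px; one third is 247.67 px.
Crop height = 4792 − 1410 = 3382 px; one third is 1127.33 px.
The upper-right point is two-thirds across and one-third down within the crop:
x = 1 + 2 × 247.67 ≈ 496; y = 1410 + 1 × 1127.33 ≈ 2537.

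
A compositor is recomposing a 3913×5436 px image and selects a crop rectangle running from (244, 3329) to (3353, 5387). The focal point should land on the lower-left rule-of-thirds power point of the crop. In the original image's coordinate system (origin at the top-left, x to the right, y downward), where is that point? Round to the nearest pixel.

Crop width = 3353 − 244 = 3109 px; one third is 1036.33 px.
Crop height = 5387 − 3329 = 2058 px; one third is 686.00 px.
The lower-left point is one-third across and two-thirds down within the crop:
x = 244 + 1 × 1036.33 ≈ 1280; y = 3329 + 2 × 686.00 ≈ 4701.

(1280, 4701)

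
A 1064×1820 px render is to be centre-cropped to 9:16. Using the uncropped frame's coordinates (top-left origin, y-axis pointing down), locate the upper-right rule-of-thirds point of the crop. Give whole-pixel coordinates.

x = 703 px, y = 607 px

1064/1820 > 9/16, so the 9:16 crop keeps the full height 1820 and trims width to 1820 × 9/16 = 1023.75 px.
Left offset = (1064 − 1023.75)/2 = 20.12 px; top offset = 0.
Upper-right is two-thirds across and one-third down within the crop:
x = 20.12 + 2 × 1023.75/3 ≈ 703; y = 0.00 + 1 × 1820.00/3 ≈ 607.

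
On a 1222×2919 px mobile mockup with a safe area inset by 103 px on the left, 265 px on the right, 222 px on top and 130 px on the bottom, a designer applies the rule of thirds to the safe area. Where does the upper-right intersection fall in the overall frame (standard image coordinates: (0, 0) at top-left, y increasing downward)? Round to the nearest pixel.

(672, 1078)

Content width = 1222 − 103 − 265 = 854 px; content height = 2919 − 222 − 130 = 2567 px.
Upper-right is two-thirds across and one-third down within the safe area.
x = 103 + 2 × 854/3 = 103 + 569.33 ≈ 672
y = 222 + 1 × 2567/3 = 222 + 855.67 ≈ 1078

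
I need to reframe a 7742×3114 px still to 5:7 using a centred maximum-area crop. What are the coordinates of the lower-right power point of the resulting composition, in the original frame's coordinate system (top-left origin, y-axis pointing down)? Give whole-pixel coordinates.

7742/3114 > 5/7, so the 5:7 crop keeps the full height 3114 and trims width to 3114 × 5/7 = 2224.29 px.
Left offset = (7742 − 2224.29)/2 = 2758.86 px; top offset = 0.
Lower-right is two-thirds across and two-thirds down within the crop:
x = 2758.86 + 2 × 2224.29/3 ≈ 4242; y = 0.00 + 2 × 3114.00/3 ≈ 2076.

(4242, 2076)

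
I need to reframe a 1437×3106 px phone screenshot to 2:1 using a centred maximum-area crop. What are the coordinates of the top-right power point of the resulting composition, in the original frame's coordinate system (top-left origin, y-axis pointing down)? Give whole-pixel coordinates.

x = 958 px, y = 1433 px

1437/3106 < 2/1, so the 2:1 crop keeps the full width 1437 and trims height to 1437 × 1/2 = 718.50 px.
Top offset = (3106 − 718.50)/2 = 1193.75 px; left offset = 0.
Top-right is two-thirds across and one-third down within the crop:
x = 0.00 + 2 × 1437.00/3 ≈ 958; y = 1193.75 + 1 × 718.50/3 ≈ 1433.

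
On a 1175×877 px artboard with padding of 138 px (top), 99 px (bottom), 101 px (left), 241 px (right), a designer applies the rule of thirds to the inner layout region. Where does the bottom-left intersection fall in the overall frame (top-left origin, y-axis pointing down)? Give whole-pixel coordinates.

(379, 565)

Content width = 1175 − 101 − 241 = 833 px; content height = 877 − 138 − 99 = 640 px.
Bottom-left is one-third across and two-thirds down within the inner layout region.
x = 101 + 1 × 833/3 = 101 + 277.67 ≈ 379
y = 138 + 2 × 640/3 = 138 + 426.67 ≈ 565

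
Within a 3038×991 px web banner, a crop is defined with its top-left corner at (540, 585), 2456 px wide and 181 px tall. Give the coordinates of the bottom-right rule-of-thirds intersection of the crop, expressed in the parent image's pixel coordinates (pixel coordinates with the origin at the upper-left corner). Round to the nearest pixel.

One third of the crop width 2456 is 818.67 px.
One third of the crop height 181 is 60.33 px.
The bottom-right point is two-thirds across and two-thirds down within the crop:
x = 540 + 2 × 818.67 ≈ 2177; y = 585 + 2 × 60.33 ≈ 706.

x = 2177 px, y = 706 px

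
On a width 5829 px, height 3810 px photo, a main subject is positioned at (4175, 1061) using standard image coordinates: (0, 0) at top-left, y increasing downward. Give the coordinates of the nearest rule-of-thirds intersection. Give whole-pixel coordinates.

Third lines: x ∈ {1943, 3886}, y ∈ {1270, 2540}.
4175 is closer to x = 3886; 1061 is closer to y = 1270.
So the nearest intersection is the upper-right power point.

x = 3886 px, y = 1270 px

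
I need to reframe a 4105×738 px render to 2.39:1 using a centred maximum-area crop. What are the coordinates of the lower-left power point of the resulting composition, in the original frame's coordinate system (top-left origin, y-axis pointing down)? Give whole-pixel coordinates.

4105/738 > 2.39/1, so the 2.39:1 crop keeps the full height 738 and trims width to 738 × 2.39/1 = 1763.82 px.
Left offset = (4105 − 1763.82)/2 = 1170.59 px; top offset = 0.
Lower-left is one-third across and two-thirds down within the crop:
x = 1170.59 + 1 × 1763.82/3 ≈ 1759; y = 0.00 + 2 × 738.00/3 ≈ 492.

x = 1759 px, y = 492 px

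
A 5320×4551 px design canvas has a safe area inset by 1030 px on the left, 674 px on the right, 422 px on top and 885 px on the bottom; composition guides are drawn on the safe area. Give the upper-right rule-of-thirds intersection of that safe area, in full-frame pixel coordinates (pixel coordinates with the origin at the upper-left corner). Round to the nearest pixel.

Content width = 5320 − 1030 − 674 = 3616 px; content height = 4551 − 422 − 885 = 3244 px.
Upper-right is two-thirds across and one-third down within the safe area.
x = 1030 + 2 × 3616/3 = 1030 + 2410.67 ≈ 3441
y = 422 + 1 × 3244/3 = 422 + 1081.33 ≈ 1503

(3441, 1503)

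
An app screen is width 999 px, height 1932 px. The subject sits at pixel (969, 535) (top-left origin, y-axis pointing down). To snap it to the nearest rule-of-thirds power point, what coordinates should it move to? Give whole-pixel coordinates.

Third lines: x ∈ {333, 666}, y ∈ {644, 1288}.
969 is closer to x = 666; 535 is closer to y = 644.
So the nearest intersection is the upper-right power point.

(666, 644)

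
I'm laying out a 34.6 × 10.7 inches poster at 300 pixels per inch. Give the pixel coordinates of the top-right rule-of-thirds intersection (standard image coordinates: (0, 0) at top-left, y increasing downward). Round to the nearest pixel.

(6920, 1070)

In pixels the canvas is 34.6 × 300 = 10380 wide and 10.7 × 300 = 3210 tall.
The top-right point is two-thirds across and one-third down:
x = 2 × 10380/3 ≈ 6920; y = 1 × 3210/3 ≈ 1070.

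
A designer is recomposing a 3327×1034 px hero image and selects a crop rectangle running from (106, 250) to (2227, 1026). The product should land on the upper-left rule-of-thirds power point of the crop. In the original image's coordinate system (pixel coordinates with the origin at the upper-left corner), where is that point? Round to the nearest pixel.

(813, 509)

Crop width = 2227 − 106 = 2121 px; one third is 707.00 px.
Crop height = 1026 − 250 = 776 px; one third is 258.67 px.
The upper-left point is one-third across and one-third down within the crop:
x = 106 + 1 × 707.00 ≈ 813; y = 250 + 1 × 258.67 ≈ 509.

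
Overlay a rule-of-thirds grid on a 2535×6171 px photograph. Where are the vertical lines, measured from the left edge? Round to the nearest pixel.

x = 845 px and x = 1690 px

2535 / 3 = 845, so the vertical lines sit at one and two thirds of 2535.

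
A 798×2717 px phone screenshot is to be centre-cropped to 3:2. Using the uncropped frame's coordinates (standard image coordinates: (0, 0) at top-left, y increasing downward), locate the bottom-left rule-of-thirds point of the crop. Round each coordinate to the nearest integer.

x = 266 px, y = 1447 px

798/2717 < 3/2, so the 3:2 crop keeps the full width 798 and trims height to 798 × 2/3 = 532.00 px.
Top offset = (2717 − 532.00)/2 = 1092.50 px; left offset = 0.
Bottom-left is one-third across and two-thirds down within the crop:
x = 0.00 + 1 × 798.00/3 ≈ 266; y = 1092.50 + 2 × 532.00/3 ≈ 1447.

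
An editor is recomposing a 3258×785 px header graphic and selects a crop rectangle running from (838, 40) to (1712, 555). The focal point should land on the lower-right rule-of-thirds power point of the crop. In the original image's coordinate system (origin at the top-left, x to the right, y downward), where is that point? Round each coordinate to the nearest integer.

Crop width = 1712 − 838 = 874 px; one third is 291.33 px.
Crop height = 555 − 40 = 515 px; one third is 171.67 px.
The lower-right point is two-thirds across and two-thirds down within the crop:
x = 838 + 2 × 291.33 ≈ 1421; y = 40 + 2 × 171.67 ≈ 383.

x = 1421 px, y = 383 px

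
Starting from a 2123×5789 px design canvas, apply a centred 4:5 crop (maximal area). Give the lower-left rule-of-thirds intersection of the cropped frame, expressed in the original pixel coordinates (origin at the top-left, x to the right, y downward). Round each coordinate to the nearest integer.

2123/5789 < 4/5, so the 4:5 crop keeps the full width 2123 and trims height to 2123 × 5/4 = 2653.75 px.
Top offset = (5789 − 2653.75)/2 = 1567.62 px; left offset = 0.
Lower-left is one-third across and two-thirds down within the crop:
x = 0.00 + 1 × 2123.00/3 ≈ 708; y = 1567.62 + 2 × 2653.75/3 ≈ 3337.

(708, 3337)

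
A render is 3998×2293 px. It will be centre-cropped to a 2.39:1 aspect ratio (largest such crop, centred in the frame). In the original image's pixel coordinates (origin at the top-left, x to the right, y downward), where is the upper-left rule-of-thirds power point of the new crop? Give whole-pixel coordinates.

(1333, 868)

3998/2293 < 2.39/1, so the 2.39:1 crop keeps the full width 3998 and trims height to 3998 × 1/2.39 = 1672.80 px.
Top offset = (2293 − 1672.80)/2 = 310.10 px; left offset = 0.
Upper-left is one-third across and one-third down within the crop:
x = 0.00 + 1 × 3998.00/3 ≈ 1333; y = 310.10 + 1 × 1672.80/3 ≈ 868.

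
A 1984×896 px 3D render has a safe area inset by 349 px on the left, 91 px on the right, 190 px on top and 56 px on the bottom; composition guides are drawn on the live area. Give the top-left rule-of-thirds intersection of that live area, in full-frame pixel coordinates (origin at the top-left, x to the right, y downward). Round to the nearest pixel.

x = 864 px, y = 407 px

Content width = 1984 − 349 − 91 = 1544 px; content height = 896 − 190 − 56 = 650 px.
Top-left is one-third across and one-third down within the live area.
x = 349 + 1 × 1544/3 = 349 + 514.67 ≈ 864
y = 190 + 1 × 650/3 = 190 + 216.67 ≈ 407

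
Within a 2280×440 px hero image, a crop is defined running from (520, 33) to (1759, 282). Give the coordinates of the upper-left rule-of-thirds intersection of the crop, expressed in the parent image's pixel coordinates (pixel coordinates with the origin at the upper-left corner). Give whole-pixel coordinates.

(933, 116)

Crop width = 1759 − 520 = 1239 px; one third is 413.00 px.
Crop height = 282 − 33 = 249 px; one third is 83.00 px.
The upper-left point is one-third across and one-third down within the crop:
x = 520 + 1 × 413.00 ≈ 933; y = 33 + 1 × 83.00 ≈ 116.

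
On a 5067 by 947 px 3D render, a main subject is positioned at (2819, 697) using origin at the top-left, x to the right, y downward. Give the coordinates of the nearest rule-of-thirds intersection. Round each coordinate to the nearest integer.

Third lines: x ∈ {1689, 3378}, y ∈ {316, 631}.
2819 is closer to x = 3378; 697 is closer to y = 631.
So the nearest intersection is the lower-right power point.

(3378, 631)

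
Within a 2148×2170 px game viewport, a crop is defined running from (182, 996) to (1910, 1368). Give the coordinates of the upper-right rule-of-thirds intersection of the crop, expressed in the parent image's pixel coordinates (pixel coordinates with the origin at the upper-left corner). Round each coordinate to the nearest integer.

Crop width = 1910 − 182 = 1728 px; one third is 576.00 px.
Crop height = 1368 − 996 = 372 px; one third is 124.00 px.
The upper-right point is two-thirds across and one-third down within the crop:
x = 182 + 2 × 576.00 ≈ 1334; y = 996 + 1 × 124.00 ≈ 1120.

x = 1334 px, y = 1120 px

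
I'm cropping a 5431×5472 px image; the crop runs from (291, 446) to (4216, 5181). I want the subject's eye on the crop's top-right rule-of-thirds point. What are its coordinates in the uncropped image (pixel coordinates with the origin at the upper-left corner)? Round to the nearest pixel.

Crop width = 4216 − 291 = 3925 px; one third is 1308.33 px.
Crop height = 5181 − 446 = 4735 px; one third is 1578.33 px.
The top-right point is two-thirds across and one-third down within the crop:
x = 291 + 2 × 1308.33 ≈ 2908; y = 446 + 1 × 1578.33 ≈ 2024.

(2908, 2024)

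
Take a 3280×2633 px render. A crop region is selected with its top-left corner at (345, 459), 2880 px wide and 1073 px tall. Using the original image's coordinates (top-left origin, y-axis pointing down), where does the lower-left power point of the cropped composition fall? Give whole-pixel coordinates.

One third of the crop width 2880 is 960.00 px.
One third of the crop height 1073 is 357.67 px.
The lower-left point is one-third across and two-thirds down within the crop:
x = 345 + 1 × 960.00 ≈ 1305; y = 459 + 2 × 357.67 ≈ 1174.

x = 1305 px, y = 1174 px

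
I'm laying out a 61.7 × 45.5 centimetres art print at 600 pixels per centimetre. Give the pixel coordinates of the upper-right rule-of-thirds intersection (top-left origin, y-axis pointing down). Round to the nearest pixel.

In pixels the canvas is 61.7 × 600 = 37020 wide and 45.5 × 600 = 27300 tall.
The upper-right point is two-thirds across and one-third down:
x = 2 × 37020/3 ≈ 24680; y = 1 × 27300/3 ≈ 9100.

(24680, 9100)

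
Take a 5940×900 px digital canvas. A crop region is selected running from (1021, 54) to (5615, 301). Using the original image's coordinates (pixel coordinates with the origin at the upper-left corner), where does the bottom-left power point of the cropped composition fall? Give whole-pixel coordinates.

x = 2552 px, y = 219 px

Crop width = 5615 − 1021 = 4594 px; one third is 1531.33 px.
Crop height = 301 − 54 = 247 px; one third is 82.33 px.
The bottom-left point is one-third across and two-thirds down within the crop:
x = 1021 + 1 × 1531.33 ≈ 2552; y = 54 + 2 × 82.33 ≈ 219.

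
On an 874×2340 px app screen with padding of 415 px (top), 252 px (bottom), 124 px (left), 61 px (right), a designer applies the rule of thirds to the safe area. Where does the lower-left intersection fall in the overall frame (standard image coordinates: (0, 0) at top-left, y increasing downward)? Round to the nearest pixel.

Content width = 874 − 124 − 61 = 689 px; content height = 2340 − 415 − 252 = 1673 px.
Lower-left is one-third across and two-thirds down within the safe area.
x = 124 + 1 × 689/3 = 124 + 229.67 ≈ 354
y = 415 + 2 × 1673/3 = 415 + 1115.33 ≈ 1530

(354, 1530)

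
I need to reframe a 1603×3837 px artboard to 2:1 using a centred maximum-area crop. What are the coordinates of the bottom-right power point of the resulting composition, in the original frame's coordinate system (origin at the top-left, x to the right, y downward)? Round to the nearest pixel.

1603/3837 < 2/1, so the 2:1 crop keeps the full width 1603 and trims height to 1603 × 1/2 = 801.50 px.
Top offset = (3837 − 801.50)/2 = 1517.75 px; left offset = 0.
Bottom-right is two-thirds across and two-thirds down within the crop:
x = 0.00 + 2 × 1603.00/3 ≈ 1069; y = 1517.75 + 2 × 801.50/3 ≈ 2052.

x = 1069 px, y = 2052 px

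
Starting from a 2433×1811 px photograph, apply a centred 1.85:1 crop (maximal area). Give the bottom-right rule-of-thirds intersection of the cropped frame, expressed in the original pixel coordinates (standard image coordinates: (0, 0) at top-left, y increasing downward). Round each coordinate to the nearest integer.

x = 1622 px, y = 1125 px

2433/1811 < 1.85/1, so the 1.85:1 crop keeps the full width 2433 and trims height to 2433 × 1/1.85 = 1315.14 px.
Top offset = (1811 − 1315.14)/2 = 247.93 px; left offset = 0.
Bottom-right is two-thirds across and two-thirds down within the crop:
x = 0.00 + 2 × 2433.00/3 ≈ 1622; y = 247.93 + 2 × 1315.14/3 ≈ 1125.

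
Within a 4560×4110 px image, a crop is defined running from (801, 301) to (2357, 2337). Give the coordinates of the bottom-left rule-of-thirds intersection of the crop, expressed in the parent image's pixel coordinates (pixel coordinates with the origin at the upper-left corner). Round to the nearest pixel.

Crop width = 2357 − 801 = 1556 px; one third is 518.67 px.
Crop height = 2337 − 301 = 2036 px; one third is 678.67 px.
The bottom-left point is one-third across and two-thirds down within the crop:
x = 801 + 1 × 518.67 ≈ 1320; y = 301 + 2 × 678.67 ≈ 1658.

(1320, 1658)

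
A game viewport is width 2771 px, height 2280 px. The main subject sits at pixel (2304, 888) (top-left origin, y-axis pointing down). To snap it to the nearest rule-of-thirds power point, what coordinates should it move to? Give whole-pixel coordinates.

x = 1847 px, y = 760 px

Third lines: x ∈ {924, 1847}, y ∈ {760, 1520}.
2304 is closer to x = 1847; 888 is closer to y = 760.
So the nearest intersection is the upper-right power point.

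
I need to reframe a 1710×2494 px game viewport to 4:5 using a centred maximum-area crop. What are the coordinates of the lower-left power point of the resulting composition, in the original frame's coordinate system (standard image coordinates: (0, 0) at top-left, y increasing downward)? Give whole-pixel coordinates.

1710/2494 < 4/5, so the 4:5 crop keeps the full width 1710 and trims height to 1710 × 5/4 = 2137.50 px.
Top offset = (2494 − 2137.50)/2 = 178.25 px; left offset = 0.
Lower-left is one-third across and two-thirds down within the crop:
x = 0.00 + 1 × 1710.00/3 ≈ 570; y = 178.25 + 2 × 2137.50/3 ≈ 1603.

(570, 1603)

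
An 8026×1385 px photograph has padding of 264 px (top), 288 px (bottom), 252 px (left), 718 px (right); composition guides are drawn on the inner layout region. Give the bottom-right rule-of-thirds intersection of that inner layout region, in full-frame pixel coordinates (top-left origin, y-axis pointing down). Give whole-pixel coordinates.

x = 4956 px, y = 819 px

Content width = 8026 − 252 − 718 = 7056 px; content height = 1385 − 264 − 288 = 833 px.
Bottom-right is two-thirds across and two-thirds down within the inner layout region.
x = 252 + 2 × 7056/3 = 252 + 4704.00 ≈ 4956
y = 264 + 2 × 833/3 = 264 + 555.33 ≈ 819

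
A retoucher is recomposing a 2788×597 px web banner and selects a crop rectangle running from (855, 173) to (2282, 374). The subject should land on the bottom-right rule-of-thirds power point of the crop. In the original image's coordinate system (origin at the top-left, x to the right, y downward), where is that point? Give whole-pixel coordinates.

Crop width = 2282 − 855 = 1427 px; one third is 475.67 px.
Crop height = 374 − 173 = 201 px; one third is 67.00 px.
The bottom-right point is two-thirds across and two-thirds down within the crop:
x = 855 + 2 × 475.67 ≈ 1806; y = 173 + 2 × 67.00 ≈ 307.

(1806, 307)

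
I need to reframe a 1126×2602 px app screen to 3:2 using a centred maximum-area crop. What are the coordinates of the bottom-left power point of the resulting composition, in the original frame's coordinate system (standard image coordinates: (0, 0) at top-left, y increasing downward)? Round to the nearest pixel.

x = 375 px, y = 1426 px

1126/2602 < 3/2, so the 3:2 crop keeps the full width 1126 and trims height to 1126 × 2/3 = 750.67 px.
Top offset = (2602 − 750.67)/2 = 925.67 px; left offset = 0.
Bottom-left is one-third across and two-thirds down within the crop:
x = 0.00 + 1 × 1126.00/3 ≈ 375; y = 925.67 + 2 × 750.67/3 ≈ 1426.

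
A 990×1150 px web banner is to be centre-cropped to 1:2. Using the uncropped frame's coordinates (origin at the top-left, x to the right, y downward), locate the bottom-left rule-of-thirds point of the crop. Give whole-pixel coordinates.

(399, 767)

990/1150 > 1/2, so the 1:2 crop keeps the full height 1150 and trims width to 1150 × 1/2 = 575.00 px.
Left offset = (990 − 575.00)/2 = 207.50 px; top offset = 0.
Bottom-left is one-third across and two-thirds down within the crop:
x = 207.50 + 1 × 575.00/3 ≈ 399; y = 0.00 + 2 × 1150.00/3 ≈ 767.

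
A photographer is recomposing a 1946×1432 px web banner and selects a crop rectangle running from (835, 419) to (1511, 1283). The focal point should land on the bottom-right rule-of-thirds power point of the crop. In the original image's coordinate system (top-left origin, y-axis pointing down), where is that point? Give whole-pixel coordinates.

Crop width = 1511 − 835 = 676 px; one third is 225.33 px.
Crop height = 1283 − 419 = 864 px; one third is 288.00 px.
The bottom-right point is two-thirds across and two-thirds down within the crop:
x = 835 + 2 × 225.33 ≈ 1286; y = 419 + 2 × 288.00 ≈ 995.

(1286, 995)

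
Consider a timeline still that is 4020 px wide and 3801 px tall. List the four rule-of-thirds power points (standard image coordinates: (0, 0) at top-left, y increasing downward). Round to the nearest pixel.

(1340, 1267), (2680, 1267), (1340, 2534), (2680, 2534)

One third of 4020 is 1340; one third of 3801 is 1267.
Vertical third lines at x = 1340 and x = 2680; horizontal third lines at y = 1267 and y = 2534.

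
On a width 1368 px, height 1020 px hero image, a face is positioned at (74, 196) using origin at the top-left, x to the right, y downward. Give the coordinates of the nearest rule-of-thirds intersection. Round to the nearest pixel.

Third lines: x ∈ {456, 912}, y ∈ {340, 680}.
74 is closer to x = 456; 196 is closer to y = 340.
So the nearest intersection is the upper-left power point.

(456, 340)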